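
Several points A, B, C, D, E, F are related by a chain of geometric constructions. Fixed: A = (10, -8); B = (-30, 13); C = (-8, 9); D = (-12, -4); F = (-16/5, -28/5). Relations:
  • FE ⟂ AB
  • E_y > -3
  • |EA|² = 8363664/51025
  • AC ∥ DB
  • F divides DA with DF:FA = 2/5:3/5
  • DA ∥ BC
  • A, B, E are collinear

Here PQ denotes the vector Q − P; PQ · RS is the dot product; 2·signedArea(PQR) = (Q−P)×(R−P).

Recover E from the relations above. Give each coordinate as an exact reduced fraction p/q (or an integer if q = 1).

E = (-2726/2041, -20908/10205)

1. E_x = -2726/2041  [A, B, E are collinear ∩ FE ⟂ AB]
2. E_y = -20908/10205  [A, B, E are collinear ∩ FE ⟂ AB]
   → E = (-2726/2041, -20908/10205)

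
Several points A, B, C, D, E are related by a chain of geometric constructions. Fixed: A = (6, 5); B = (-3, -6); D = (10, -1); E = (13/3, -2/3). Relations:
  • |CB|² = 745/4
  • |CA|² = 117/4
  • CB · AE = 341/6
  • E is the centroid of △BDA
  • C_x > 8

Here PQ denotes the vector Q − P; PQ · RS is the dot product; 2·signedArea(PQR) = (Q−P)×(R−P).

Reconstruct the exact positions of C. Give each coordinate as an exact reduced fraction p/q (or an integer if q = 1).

C = (9, 1/2)

1. C_x = 9  [line 5/3·x + 17/3·y + -107/6 = 0 ∩ |CB|² = 745/4]
2. C_y = 1/2  [line 5/3·x + 17/3·y + -107/6 = 0 ∩ |CB|² = 745/4]
   → C = (9, 1/2)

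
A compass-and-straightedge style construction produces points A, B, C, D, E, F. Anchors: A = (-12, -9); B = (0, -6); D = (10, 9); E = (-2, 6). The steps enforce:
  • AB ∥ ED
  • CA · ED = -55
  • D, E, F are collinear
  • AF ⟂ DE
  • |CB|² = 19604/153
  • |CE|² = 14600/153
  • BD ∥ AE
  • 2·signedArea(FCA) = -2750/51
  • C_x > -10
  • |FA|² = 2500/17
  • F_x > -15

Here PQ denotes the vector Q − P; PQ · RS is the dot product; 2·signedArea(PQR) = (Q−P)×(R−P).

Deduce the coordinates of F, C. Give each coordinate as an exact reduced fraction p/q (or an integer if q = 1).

1. F_x = -254/17  [D, E, F are collinear ∩ AF ⟂ DE]
2. F_y = 47/17  [D, E, F are collinear ∩ AF ⟂ DE]
   → F = (-254/17, 47/17)
3. C_x = -164/17  [line -12·x + -3·y + -116 = 0 ∩ |CE|² = 14600/153]
4. C_y = -4/51  [line -12·x + -3·y + -116 = 0 ∩ |CE|² = 14600/153]
   → C = (-164/17, -4/51)

C = (-164/17, -4/51)
F = (-254/17, 47/17)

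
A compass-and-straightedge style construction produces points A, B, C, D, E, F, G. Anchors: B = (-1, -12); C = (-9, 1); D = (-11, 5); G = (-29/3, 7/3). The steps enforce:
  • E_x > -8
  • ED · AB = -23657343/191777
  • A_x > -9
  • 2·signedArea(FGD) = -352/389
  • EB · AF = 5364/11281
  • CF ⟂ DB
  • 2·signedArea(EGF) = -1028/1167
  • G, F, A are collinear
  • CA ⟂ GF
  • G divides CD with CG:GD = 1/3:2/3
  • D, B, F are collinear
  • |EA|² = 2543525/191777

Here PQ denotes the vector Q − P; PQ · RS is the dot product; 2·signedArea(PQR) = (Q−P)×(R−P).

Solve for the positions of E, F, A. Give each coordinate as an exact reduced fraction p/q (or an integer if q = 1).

1. F_x = -3399/389  [D, B, F are collinear ∩ CF ⟂ DB]
2. F_y = 449/389  [D, B, F are collinear ∩ CF ⟂ DB]
   → F = (-3399/389, 449/389)
3. A_x = -1680585/191777  [G, F, A are collinear ∩ CA ⟂ GF]
4. A_y = 227549/191777  [G, F, A are collinear ∩ CA ⟂ GF]
   → A = (-1680585/191777, 227549/191777)
5. E_x = -7  [EB · AF = 5364/11281 ∩ 2·signedArea(EGF) = -1028/1167]
6. E_y = -2  [EB · AF = 5364/11281 ∩ 2·signedArea(EGF) = -1028/1167]
   → E = (-7, -2)

A = (-1680585/191777, 227549/191777)
E = (-7, -2)
F = (-3399/389, 449/389)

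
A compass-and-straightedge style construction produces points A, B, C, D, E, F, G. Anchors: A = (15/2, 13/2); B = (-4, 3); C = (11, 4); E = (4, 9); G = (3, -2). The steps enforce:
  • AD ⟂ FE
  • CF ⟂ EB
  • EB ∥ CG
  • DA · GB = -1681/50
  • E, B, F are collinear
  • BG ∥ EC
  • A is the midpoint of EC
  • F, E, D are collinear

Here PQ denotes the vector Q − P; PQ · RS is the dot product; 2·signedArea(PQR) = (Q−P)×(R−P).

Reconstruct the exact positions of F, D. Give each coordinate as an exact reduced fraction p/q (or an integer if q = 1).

1. F_x = 152/25  [E, B, F are collinear ∩ CF ⟂ EB]
2. F_y = 264/25  [E, B, F are collinear ∩ CF ⟂ EB]
   → F = (152/25, 264/25)
3. D_x = 126/25  [F, E, D are collinear ∩ AD ⟂ FE]
4. D_y = 489/50  [F, E, D are collinear ∩ AD ⟂ FE]
   → D = (126/25, 489/50)

D = (126/25, 489/50)
F = (152/25, 264/25)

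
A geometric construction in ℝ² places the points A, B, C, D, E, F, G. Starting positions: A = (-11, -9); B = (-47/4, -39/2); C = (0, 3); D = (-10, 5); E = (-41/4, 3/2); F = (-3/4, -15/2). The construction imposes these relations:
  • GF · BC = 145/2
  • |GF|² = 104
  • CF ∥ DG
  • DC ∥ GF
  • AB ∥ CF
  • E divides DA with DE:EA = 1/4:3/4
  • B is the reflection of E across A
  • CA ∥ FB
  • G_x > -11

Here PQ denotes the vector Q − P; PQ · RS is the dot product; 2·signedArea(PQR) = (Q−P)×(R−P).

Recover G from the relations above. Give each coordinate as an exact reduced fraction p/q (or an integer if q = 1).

1. G_x = -43/4  [DC ∥ GF ∩ CF ∥ DG]
2. G_y = -11/2  [DC ∥ GF ∩ CF ∥ DG]
   → G = (-43/4, -11/2)

G = (-43/4, -11/2)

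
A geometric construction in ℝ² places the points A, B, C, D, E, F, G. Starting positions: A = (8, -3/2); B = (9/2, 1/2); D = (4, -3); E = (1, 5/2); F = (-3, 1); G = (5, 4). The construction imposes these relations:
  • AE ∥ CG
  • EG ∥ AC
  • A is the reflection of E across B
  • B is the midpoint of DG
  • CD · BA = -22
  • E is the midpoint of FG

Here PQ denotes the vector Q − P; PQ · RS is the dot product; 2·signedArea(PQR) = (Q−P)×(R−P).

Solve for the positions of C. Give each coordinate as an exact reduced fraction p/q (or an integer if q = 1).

C = (12, 0)

1. C_x = 12  [AE ∥ CG ∩ EG ∥ AC]
2. C_y = 0  [AE ∥ CG ∩ EG ∥ AC]
   → C = (12, 0)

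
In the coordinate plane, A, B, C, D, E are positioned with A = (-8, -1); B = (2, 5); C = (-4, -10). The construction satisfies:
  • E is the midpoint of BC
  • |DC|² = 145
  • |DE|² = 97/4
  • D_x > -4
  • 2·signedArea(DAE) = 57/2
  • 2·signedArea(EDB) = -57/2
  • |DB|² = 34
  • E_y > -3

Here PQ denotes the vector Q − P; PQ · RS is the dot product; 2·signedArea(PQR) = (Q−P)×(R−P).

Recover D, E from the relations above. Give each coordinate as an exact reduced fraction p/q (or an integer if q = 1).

1. E_x = -1  [E is the midpoint of BC]
2. E_y = -5/2  [E is the midpoint of BC]
   → E = (-1, -5/2)
3. D_x = -3  [2·signedArea(DAE) = 57/2 ∩ 2·signedArea(EDB) = -57/2]
4. D_y = 2  [2·signedArea(DAE) = 57/2 ∩ 2·signedArea(EDB) = -57/2]
   → D = (-3, 2)

D = (-3, 2)
E = (-1, -5/2)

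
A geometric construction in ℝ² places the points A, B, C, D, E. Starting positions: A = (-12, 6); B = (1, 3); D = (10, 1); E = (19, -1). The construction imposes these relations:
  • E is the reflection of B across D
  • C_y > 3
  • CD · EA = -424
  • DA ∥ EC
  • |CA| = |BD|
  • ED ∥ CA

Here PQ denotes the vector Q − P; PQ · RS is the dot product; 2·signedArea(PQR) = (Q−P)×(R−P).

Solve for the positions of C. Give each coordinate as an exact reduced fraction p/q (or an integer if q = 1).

1. C_x = -3  [ED ∥ CA ∩ DA ∥ EC]
2. C_y = 4  [ED ∥ CA ∩ DA ∥ EC]
   → C = (-3, 4)

C = (-3, 4)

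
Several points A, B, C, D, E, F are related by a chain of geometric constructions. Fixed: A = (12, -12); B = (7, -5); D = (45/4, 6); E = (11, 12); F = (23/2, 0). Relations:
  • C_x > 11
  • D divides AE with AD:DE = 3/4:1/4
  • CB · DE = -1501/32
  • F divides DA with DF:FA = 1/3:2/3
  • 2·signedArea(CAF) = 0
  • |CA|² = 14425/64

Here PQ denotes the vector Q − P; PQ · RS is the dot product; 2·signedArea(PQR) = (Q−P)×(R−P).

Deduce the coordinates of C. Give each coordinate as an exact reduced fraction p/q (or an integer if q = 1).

1. C_x = 91/8  [2·signedArea(CAF) = 0 ∩ CB · DE = -1501/32]
2. C_y = 3  [2·signedArea(CAF) = 0 ∩ CB · DE = -1501/32]
   → C = (91/8, 3)

C = (91/8, 3)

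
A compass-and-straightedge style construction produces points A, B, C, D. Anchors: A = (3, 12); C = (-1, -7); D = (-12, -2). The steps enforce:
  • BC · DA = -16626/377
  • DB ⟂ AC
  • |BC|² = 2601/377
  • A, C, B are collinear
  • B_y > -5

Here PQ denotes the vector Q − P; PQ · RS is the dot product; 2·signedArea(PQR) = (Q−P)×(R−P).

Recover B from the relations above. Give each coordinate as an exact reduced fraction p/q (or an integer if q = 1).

1. B_x = -173/377  [A, C, B are collinear ∩ DB ⟂ AC]
2. B_y = -1670/377  [A, C, B are collinear ∩ DB ⟂ AC]
   → B = (-173/377, -1670/377)

B = (-173/377, -1670/377)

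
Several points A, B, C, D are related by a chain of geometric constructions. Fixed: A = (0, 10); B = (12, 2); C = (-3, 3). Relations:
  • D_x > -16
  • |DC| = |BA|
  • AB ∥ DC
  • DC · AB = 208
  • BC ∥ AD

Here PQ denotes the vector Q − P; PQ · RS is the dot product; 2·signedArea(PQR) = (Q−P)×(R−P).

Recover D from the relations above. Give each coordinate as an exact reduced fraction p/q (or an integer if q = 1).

1. D_x = -15  [AB ∥ DC ∩ BC ∥ AD]
2. D_y = 11  [AB ∥ DC ∩ BC ∥ AD]
   → D = (-15, 11)

D = (-15, 11)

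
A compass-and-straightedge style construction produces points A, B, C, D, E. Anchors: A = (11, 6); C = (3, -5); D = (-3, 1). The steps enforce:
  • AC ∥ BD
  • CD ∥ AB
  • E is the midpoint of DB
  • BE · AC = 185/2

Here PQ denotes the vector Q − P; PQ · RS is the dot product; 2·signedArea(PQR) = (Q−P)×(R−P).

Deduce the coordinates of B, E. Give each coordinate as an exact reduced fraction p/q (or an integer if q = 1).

B = (5, 12)
E = (1, 13/2)

1. B_x = 5  [AC ∥ BD ∩ CD ∥ AB]
2. B_y = 12  [AC ∥ BD ∩ CD ∥ AB]
   → B = (5, 12)
3. E_x = 1  [E is the midpoint of DB]
4. E_y = 13/2  [E is the midpoint of DB]
   → E = (1, 13/2)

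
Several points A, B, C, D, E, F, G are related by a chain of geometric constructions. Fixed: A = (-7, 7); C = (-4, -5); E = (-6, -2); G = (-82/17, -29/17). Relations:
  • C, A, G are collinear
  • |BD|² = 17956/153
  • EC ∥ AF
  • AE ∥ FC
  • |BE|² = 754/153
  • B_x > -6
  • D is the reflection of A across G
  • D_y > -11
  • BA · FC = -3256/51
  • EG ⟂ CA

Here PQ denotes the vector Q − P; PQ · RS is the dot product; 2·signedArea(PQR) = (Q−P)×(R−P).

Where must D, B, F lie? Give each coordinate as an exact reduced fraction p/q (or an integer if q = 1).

1. D_x = -45/17  [D is the reflection of A across G]
2. D_y = -177/17  [D is the reflection of A across G]
   → D = (-45/17, -177/17)
3. F_x = -5  [AE ∥ FC ∩ EC ∥ AF]
4. F_y = 4  [AE ∥ FC ∩ EC ∥ AF]
   → F = (-5, 4)
5. B_x = -269/51  [line -1·x + 9·y + -314/51 = 0 ∩ |BE|² = 754/153]
6. B_y = 5/51  [line -1·x + 9·y + -314/51 = 0 ∩ |BE|² = 754/153]
   → B = (-269/51, 5/51)

B = (-269/51, 5/51)
D = (-45/17, -177/17)
F = (-5, 4)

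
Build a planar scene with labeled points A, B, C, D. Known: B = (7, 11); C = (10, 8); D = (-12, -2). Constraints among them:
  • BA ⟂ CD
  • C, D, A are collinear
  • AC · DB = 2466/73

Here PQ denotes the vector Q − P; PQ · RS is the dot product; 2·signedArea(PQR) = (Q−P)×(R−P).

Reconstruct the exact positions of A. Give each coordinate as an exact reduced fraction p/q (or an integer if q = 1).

A = (631/73, 539/73)

1. A_x = 631/73  [C, D, A are collinear ∩ BA ⟂ CD]
2. A_y = 539/73  [C, D, A are collinear ∩ BA ⟂ CD]
   → A = (631/73, 539/73)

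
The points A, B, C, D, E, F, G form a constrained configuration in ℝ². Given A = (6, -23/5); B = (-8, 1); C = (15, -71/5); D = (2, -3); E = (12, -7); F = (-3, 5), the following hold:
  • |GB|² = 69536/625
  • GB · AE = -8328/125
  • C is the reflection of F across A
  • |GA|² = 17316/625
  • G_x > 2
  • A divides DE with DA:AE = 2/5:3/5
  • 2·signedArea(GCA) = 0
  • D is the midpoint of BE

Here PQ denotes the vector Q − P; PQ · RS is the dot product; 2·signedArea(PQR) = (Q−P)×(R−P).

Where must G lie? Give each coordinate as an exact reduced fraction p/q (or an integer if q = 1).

1. G_x = 12/5  [2·signedArea(GCA) = 0 ∩ GB · AE = -8328/125]
2. G_y = -19/25  [2·signedArea(GCA) = 0 ∩ GB · AE = -8328/125]
   → G = (12/5, -19/25)

G = (12/5, -19/25)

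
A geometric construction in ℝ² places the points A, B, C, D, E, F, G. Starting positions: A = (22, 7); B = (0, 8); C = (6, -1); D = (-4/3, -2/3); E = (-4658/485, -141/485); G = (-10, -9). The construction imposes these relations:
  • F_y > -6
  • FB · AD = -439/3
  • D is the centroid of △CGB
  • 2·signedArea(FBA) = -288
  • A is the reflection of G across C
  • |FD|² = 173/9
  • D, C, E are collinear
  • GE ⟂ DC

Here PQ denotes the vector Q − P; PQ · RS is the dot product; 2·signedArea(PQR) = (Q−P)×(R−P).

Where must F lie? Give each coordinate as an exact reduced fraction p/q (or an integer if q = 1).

F = (-2, -5)

1. F_x = -2  [2·signedArea(FBA) = -288 ∩ FB · AD = -439/3]
2. F_y = -5  [2·signedArea(FBA) = -288 ∩ FB · AD = -439/3]
   → F = (-2, -5)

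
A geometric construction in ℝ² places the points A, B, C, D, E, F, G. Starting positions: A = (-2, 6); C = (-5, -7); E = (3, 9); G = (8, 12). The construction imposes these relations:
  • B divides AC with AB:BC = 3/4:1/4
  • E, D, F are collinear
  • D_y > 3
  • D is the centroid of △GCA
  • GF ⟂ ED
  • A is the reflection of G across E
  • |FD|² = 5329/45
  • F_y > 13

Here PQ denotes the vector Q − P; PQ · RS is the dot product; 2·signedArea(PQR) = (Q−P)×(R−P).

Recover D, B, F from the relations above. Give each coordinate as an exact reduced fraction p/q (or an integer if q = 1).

B = (-17/4, -15/4)
D = (1/3, 11/3)
F = (26/5, 67/5)

1. D_x = 1/3  [D is the centroid of △GCA]
2. D_y = 11/3  [D is the centroid of △GCA]
   → D = (1/3, 11/3)
3. B_x = -17/4  [B divides AC with AB:BC = 3/4:1/4]
4. B_y = -15/4  [B divides AC with AB:BC = 3/4:1/4]
   → B = (-17/4, -15/4)
5. F_x = 26/5  [E, D, F are collinear ∩ GF ⟂ ED]
6. F_y = 67/5  [E, D, F are collinear ∩ GF ⟂ ED]
   → F = (26/5, 67/5)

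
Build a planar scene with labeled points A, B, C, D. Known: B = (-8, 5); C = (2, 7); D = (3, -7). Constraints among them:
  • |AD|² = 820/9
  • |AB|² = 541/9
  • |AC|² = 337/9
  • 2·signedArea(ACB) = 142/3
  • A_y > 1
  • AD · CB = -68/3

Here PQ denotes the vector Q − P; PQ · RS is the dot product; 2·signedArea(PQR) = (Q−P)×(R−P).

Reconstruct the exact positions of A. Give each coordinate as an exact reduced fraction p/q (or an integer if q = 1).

A = (-1, 5/3)

1. A_x = -1  [AD · CB = -68/3 ∩ 2·signedArea(ACB) = 142/3]
2. A_y = 5/3  [AD · CB = -68/3 ∩ 2·signedArea(ACB) = 142/3]
   → A = (-1, 5/3)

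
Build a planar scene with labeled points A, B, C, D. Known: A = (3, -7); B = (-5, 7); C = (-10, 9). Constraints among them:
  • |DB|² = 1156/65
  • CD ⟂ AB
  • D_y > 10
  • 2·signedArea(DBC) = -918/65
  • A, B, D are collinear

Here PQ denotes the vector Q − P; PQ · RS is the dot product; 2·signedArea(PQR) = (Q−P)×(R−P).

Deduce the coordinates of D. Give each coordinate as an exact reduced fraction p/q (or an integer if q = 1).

1. D_x = -461/65  [A, B, D are collinear ∩ CD ⟂ AB]
2. D_y = 693/65  [A, B, D are collinear ∩ CD ⟂ AB]
   → D = (-461/65, 693/65)

D = (-461/65, 693/65)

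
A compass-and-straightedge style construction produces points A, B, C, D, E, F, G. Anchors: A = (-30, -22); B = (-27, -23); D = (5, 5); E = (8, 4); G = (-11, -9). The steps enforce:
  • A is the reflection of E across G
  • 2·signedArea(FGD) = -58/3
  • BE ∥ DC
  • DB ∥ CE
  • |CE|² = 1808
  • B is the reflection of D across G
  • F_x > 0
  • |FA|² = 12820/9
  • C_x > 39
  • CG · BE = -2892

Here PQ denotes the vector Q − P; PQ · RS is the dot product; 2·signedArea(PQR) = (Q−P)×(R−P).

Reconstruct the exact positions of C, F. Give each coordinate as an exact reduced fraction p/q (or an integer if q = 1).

1. C_x = 40  [DB ∥ CE ∩ BE ∥ DC]
2. C_y = 32  [DB ∥ CE ∩ BE ∥ DC]
   → C = (40, 32)
3. F_x = 2/3  [line -14·x + 16·y + 28/3 = 0 ∩ |FA|² = 12820/9]
4. F_y = 0  [line -14·x + 16·y + 28/3 = 0 ∩ |FA|² = 12820/9]
   → F = (2/3, 0)

C = (40, 32)
F = (2/3, 0)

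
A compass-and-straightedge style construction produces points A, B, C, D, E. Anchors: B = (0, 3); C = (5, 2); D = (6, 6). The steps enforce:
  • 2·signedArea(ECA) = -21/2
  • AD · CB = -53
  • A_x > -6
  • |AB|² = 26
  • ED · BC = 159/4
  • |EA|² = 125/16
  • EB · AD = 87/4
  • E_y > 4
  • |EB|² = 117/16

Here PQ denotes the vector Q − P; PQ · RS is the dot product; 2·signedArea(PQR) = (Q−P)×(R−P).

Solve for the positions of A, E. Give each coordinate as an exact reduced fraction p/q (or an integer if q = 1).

1. A_x = -5  [line 5·x + -1·y + 29 = 0 ∩ |AB|² = 26]
2. A_y = 4  [line 5·x + -1·y + 29 = 0 ∩ |AB|² = 26]
   → A = (-5, 4)
3. E_x = -9/4  [2·signedArea(ECA) = -21/2 ∩ EB · AD = 87/4]
4. E_y = 9/2  [2·signedArea(ECA) = -21/2 ∩ EB · AD = 87/4]
   → E = (-9/4, 9/2)

A = (-5, 4)
E = (-9/4, 9/2)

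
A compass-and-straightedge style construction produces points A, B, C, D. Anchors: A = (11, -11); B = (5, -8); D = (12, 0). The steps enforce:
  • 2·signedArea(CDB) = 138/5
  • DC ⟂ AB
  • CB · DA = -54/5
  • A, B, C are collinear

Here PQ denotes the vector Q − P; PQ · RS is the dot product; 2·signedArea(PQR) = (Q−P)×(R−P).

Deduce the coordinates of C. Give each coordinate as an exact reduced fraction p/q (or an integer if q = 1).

1. C_x = 37/5  [A, B, C are collinear ∩ DC ⟂ AB]
2. C_y = -46/5  [A, B, C are collinear ∩ DC ⟂ AB]
   → C = (37/5, -46/5)

C = (37/5, -46/5)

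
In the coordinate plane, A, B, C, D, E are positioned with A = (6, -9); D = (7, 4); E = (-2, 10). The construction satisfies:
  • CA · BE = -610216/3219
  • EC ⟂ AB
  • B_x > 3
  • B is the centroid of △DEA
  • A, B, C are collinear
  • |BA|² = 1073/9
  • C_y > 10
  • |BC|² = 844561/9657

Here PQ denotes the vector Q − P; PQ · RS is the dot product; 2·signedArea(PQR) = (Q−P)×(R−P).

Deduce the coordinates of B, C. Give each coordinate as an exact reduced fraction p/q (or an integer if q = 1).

1. B_x = 11/3  [B is the centroid of △DEA]
2. B_y = 5/3  [B is the centroid of △DEA]
   → B = (11/3, 5/3)
3. C_x = 1790/1073  [A, B, C are collinear ∩ EC ⟂ AB]
4. C_y = 11591/1073  [A, B, C are collinear ∩ EC ⟂ AB]
   → C = (1790/1073, 11591/1073)

B = (11/3, 5/3)
C = (1790/1073, 11591/1073)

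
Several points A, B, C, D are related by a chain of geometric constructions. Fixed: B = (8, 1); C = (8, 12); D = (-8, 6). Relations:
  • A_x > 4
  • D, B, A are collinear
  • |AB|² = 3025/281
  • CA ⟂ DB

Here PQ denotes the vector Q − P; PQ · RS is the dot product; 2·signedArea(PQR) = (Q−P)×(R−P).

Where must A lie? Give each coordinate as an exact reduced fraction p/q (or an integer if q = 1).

1. A_x = 1368/281  [D, B, A are collinear ∩ CA ⟂ DB]
2. A_y = 556/281  [D, B, A are collinear ∩ CA ⟂ DB]
   → A = (1368/281, 556/281)

A = (1368/281, 556/281)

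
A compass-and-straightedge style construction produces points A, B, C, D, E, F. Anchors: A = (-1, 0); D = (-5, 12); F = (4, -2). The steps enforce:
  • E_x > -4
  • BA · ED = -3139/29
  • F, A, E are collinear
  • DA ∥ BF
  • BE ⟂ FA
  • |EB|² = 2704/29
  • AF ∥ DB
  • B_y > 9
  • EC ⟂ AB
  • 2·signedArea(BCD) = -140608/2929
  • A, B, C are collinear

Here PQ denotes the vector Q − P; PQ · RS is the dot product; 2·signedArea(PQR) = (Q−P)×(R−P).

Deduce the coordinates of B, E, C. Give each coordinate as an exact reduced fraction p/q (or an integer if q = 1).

B = (0, 10)
C = (-2704/2929, 2250/2929)
E = (-104/29, 30/29)

1. B_x = 0  [DA ∥ BF ∩ AF ∥ DB]
2. B_y = 10  [DA ∥ BF ∩ AF ∥ DB]
   → B = (0, 10)
3. E_x = -104/29  [F, A, E are collinear ∩ BE ⟂ FA]
4. E_y = 30/29  [F, A, E are collinear ∩ BE ⟂ FA]
   → E = (-104/29, 30/29)
5. C_x = -2704/2929  [A, B, C are collinear ∩ EC ⟂ AB]
6. C_y = 2250/2929  [A, B, C are collinear ∩ EC ⟂ AB]
   → C = (-2704/2929, 2250/2929)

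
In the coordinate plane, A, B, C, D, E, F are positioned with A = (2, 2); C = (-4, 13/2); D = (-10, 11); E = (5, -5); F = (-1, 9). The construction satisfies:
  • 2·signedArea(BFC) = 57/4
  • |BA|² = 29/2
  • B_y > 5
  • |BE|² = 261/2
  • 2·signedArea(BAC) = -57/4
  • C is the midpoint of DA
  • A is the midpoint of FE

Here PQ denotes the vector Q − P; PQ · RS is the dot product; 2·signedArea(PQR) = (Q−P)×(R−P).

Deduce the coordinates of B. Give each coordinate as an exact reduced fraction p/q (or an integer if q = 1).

B = (1/2, 11/2)

1. B_x = 1/2  [2·signedArea(BAC) = -57/4 ∩ 2·signedArea(BFC) = 57/4]
2. B_y = 11/2  [2·signedArea(BAC) = -57/4 ∩ 2·signedArea(BFC) = 57/4]
   → B = (1/2, 11/2)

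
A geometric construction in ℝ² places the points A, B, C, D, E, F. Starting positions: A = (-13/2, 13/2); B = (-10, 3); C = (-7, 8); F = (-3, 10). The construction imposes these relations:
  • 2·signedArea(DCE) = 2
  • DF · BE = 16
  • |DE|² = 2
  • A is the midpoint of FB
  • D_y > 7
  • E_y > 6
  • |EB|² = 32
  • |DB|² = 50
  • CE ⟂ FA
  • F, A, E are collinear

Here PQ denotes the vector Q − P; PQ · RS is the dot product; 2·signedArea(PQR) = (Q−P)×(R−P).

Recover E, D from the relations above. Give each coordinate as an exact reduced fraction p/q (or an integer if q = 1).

1. E_x = -6  [F, A, E are collinear ∩ CE ⟂ FA]
2. E_y = 7  [F, A, E are collinear ∩ CE ⟂ FA]
   → E = (-6, 7)
3. D_x = -5  [line 1·x + 1·y + -3 = 0 ∩ |DE|² = 2]
4. D_y = 8  [line 1·x + 1·y + -3 = 0 ∩ |DE|² = 2]
   → D = (-5, 8)

D = (-5, 8)
E = (-6, 7)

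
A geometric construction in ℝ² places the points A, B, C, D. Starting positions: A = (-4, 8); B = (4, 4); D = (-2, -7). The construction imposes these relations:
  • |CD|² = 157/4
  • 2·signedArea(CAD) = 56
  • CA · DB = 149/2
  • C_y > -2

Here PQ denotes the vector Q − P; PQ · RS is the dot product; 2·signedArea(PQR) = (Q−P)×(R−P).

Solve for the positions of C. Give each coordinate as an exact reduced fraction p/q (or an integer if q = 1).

1. C_x = 1  [2·signedArea(CAD) = 56 ∩ CA · DB = 149/2]
2. C_y = -3/2  [2·signedArea(CAD) = 56 ∩ CA · DB = 149/2]
   → C = (1, -3/2)

C = (1, -3/2)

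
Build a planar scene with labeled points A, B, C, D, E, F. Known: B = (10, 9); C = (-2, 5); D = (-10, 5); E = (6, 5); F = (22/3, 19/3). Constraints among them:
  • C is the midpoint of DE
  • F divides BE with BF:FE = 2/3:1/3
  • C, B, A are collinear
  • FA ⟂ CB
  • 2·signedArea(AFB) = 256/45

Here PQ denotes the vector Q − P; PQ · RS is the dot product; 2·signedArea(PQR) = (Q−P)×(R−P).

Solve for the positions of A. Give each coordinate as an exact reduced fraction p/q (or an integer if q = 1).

A = (34/5, 119/15)

1. A_x = 34/5  [C, B, A are collinear ∩ FA ⟂ CB]
2. A_y = 119/15  [C, B, A are collinear ∩ FA ⟂ CB]
   → A = (34/5, 119/15)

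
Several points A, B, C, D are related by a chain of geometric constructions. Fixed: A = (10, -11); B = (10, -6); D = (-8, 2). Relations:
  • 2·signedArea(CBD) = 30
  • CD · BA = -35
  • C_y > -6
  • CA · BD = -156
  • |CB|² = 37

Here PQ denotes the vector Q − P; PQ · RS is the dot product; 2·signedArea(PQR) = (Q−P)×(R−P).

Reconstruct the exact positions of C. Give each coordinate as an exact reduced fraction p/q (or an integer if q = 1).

C = (4, -5)

1. C_x = 4  [CD · BA = -35 ∩ 2·signedArea(CBD) = 30]
2. C_y = -5  [CD · BA = -35 ∩ 2·signedArea(CBD) = 30]
   → C = (4, -5)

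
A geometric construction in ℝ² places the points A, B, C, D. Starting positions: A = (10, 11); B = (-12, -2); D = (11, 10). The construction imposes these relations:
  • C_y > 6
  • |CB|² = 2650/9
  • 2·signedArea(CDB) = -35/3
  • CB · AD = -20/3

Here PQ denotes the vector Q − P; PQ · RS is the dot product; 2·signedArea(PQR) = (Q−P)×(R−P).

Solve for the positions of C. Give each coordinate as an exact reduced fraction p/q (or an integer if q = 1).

C = (3, 19/3)

1. C_x = 3  [CB · AD = -20/3 ∩ 2·signedArea(CDB) = -35/3]
2. C_y = 19/3  [CB · AD = -20/3 ∩ 2·signedArea(CDB) = -35/3]
   → C = (3, 19/3)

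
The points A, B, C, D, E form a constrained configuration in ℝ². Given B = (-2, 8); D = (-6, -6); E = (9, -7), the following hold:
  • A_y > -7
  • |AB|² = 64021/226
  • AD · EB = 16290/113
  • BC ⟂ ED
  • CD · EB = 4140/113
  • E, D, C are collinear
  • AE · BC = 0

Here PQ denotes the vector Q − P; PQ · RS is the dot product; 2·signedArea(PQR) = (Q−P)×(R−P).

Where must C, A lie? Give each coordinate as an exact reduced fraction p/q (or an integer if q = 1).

A = (1359/226, -1537/226)
C = (-333/113, -701/113)

1. C_x = -333/113  [E, D, C are collinear ∩ BC ⟂ ED]
2. C_y = -701/113  [E, D, C are collinear ∩ BC ⟂ ED]
   → C = (-333/113, -701/113)
3. A_x = 1359/226  [AE · BC = 0 ∩ AD · EB = 16290/113]
4. A_y = -1537/226  [AE · BC = 0 ∩ AD · EB = 16290/113]
   → A = (1359/226, -1537/226)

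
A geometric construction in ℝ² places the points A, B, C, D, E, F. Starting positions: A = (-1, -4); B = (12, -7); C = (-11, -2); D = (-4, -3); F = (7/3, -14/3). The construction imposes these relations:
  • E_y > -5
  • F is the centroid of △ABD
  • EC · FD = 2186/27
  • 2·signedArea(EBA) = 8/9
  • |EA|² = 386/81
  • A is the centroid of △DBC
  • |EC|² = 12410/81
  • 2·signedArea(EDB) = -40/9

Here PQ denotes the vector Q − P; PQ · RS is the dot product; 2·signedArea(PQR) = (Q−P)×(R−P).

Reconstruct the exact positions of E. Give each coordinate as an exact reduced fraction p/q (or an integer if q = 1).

E = (10/9, -41/9)

1. E_x = 10/9  [2·signedArea(EBA) = 8/9 ∩ EC · FD = 2186/27]
2. E_y = -41/9  [2·signedArea(EBA) = 8/9 ∩ EC · FD = 2186/27]
   → E = (10/9, -41/9)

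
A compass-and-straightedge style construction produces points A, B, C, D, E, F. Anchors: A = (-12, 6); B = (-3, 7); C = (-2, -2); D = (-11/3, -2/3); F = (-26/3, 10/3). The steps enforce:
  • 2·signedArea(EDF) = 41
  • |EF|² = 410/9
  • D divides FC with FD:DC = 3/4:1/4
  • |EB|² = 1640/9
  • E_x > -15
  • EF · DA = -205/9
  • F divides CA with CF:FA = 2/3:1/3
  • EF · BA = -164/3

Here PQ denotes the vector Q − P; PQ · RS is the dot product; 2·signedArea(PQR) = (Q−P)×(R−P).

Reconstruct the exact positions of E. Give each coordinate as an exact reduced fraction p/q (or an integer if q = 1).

E = (-43/3, -1/3)

1. E_x = -43/3  [EF · DA = -205/9 ∩ 2·signedArea(EDF) = 41]
2. E_y = -1/3  [EF · DA = -205/9 ∩ 2·signedArea(EDF) = 41]
   → E = (-43/3, -1/3)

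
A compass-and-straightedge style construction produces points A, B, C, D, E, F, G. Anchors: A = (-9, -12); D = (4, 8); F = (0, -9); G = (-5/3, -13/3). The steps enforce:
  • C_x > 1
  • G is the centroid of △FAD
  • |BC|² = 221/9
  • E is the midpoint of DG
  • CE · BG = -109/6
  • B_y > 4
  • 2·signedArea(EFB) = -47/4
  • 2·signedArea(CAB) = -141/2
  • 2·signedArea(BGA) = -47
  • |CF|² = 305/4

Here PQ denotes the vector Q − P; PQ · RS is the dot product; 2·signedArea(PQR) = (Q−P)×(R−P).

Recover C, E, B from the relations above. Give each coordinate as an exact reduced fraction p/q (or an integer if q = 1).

1. E_x = 7/6  [E is the midpoint of DG]
2. E_y = 11/6  [E is the midpoint of DG]
   → E = (7/6, 11/6)
3. B_x = 1/3  [2·signedArea(BGA) = -47 ∩ 2·signedArea(EFB) = -47/4]
4. B_y = 25/6  [2·signedArea(BGA) = -47 ∩ 2·signedArea(EFB) = -47/4]
   → B = (1/3, 25/6)
5. C_x = 2  [CE · BG = -109/6 ∩ 2·signedArea(CAB) = -141/2]
6. C_y = -1/2  [CE · BG = -109/6 ∩ 2·signedArea(CAB) = -141/2]
   → C = (2, -1/2)

B = (1/3, 25/6)
C = (2, -1/2)
E = (7/6, 11/6)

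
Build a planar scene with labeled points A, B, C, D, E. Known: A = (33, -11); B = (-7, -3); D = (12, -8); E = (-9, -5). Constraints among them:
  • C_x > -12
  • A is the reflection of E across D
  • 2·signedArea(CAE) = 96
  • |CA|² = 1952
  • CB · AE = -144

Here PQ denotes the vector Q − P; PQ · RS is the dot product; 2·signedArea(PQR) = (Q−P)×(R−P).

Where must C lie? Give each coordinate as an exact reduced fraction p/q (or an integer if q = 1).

1. C_x = -11  [2·signedArea(CAE) = 96 ∩ CB · AE = -144]
2. C_y = -7  [2·signedArea(CAE) = 96 ∩ CB · AE = -144]
   → C = (-11, -7)

C = (-11, -7)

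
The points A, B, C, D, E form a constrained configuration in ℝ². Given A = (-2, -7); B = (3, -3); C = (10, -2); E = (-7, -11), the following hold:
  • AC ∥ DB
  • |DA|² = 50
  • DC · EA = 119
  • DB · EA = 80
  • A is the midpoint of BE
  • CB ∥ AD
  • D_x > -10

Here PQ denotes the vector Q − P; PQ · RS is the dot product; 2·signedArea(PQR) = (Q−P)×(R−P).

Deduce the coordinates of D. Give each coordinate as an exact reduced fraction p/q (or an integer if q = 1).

D = (-9, -8)

1. D_x = -9  [AC ∥ DB ∩ CB ∥ AD]
2. D_y = -8  [AC ∥ DB ∩ CB ∥ AD]
   → D = (-9, -8)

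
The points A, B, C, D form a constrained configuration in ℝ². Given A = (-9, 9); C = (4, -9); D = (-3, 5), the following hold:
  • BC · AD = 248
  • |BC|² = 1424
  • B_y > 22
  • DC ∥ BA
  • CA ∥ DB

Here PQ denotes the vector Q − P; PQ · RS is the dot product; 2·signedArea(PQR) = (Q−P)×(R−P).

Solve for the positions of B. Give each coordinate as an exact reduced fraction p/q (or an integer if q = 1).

1. B_x = -16  [DC ∥ BA ∩ CA ∥ DB]
2. B_y = 23  [DC ∥ BA ∩ CA ∥ DB]
   → B = (-16, 23)

B = (-16, 23)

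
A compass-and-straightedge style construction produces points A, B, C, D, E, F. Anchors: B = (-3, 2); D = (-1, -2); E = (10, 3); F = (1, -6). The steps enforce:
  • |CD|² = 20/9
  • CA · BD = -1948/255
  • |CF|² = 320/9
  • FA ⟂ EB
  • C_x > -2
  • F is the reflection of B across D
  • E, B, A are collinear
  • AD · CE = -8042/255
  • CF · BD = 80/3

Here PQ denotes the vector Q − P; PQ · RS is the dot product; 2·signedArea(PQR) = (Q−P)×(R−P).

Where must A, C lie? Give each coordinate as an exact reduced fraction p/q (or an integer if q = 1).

A = (31/85, 192/85)
C = (-5/3, -2/3)

1. A_x = 31/85  [E, B, A are collinear ∩ FA ⟂ EB]
2. A_y = 192/85  [E, B, A are collinear ∩ FA ⟂ EB]
   → A = (31/85, 192/85)
3. C_x = -5/3  [CA · BD = -1948/255 ∩ AD · CE = -8042/255]
4. C_y = -2/3  [CA · BD = -1948/255 ∩ AD · CE = -8042/255]
   → C = (-5/3, -2/3)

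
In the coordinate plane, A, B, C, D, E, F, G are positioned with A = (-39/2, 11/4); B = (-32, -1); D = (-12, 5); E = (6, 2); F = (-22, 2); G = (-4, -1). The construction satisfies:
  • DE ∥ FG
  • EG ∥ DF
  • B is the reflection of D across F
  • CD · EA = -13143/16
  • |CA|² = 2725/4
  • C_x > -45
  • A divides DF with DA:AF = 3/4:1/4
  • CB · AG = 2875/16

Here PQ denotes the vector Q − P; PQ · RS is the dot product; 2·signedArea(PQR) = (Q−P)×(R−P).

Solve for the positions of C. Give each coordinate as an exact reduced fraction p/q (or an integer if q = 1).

C = (-89/2, -19/4)

1. C_x = -89/2  [CD · EA = -13143/16 ∩ CB · AG = 2875/16]
2. C_y = -19/4  [CD · EA = -13143/16 ∩ CB · AG = 2875/16]
   → C = (-89/2, -19/4)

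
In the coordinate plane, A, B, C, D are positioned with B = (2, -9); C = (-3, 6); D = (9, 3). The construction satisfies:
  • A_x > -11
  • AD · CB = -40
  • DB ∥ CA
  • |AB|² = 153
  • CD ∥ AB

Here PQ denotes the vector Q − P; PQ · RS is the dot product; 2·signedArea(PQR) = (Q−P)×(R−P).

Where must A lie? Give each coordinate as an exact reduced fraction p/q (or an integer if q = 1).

1. A_x = -10  [CD ∥ AB ∩ DB ∥ CA]
2. A_y = -6  [CD ∥ AB ∩ DB ∥ CA]
   → A = (-10, -6)

A = (-10, -6)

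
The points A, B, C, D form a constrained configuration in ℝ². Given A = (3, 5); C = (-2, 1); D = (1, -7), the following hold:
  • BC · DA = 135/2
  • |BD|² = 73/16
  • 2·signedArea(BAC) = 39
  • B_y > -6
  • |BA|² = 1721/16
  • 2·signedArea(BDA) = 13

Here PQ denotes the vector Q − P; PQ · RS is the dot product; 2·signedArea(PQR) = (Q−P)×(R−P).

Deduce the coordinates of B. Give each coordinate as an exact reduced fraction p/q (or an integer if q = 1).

1. B_x = 1/4  [BC · DA = 135/2 ∩ 2·signedArea(BDA) = 13]
2. B_y = -5  [BC · DA = 135/2 ∩ 2·signedArea(BDA) = 13]
   → B = (1/4, -5)

B = (1/4, -5)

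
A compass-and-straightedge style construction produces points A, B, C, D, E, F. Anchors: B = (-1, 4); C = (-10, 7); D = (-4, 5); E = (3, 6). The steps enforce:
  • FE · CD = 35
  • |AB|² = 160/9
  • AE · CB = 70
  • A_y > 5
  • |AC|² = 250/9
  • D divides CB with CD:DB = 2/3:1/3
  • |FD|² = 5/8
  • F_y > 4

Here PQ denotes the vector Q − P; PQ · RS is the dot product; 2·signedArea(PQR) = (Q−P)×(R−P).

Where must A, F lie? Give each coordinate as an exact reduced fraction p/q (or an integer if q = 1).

A = (-5, 16/3)
F = (-13/4, 19/4)

1. A_x = -5  [line -9·x + 3·y + -61 = 0 ∩ |AB|² = 160/9]
2. A_y = 16/3  [line -9·x + 3·y + -61 = 0 ∩ |AB|² = 160/9]
   → A = (-5, 16/3)
3. F_x = -13/4  [line -6·x + 2·y + -29 = 0 ∩ |FD|² = 5/8]
4. F_y = 19/4  [line -6·x + 2·y + -29 = 0 ∩ |FD|² = 5/8]
   → F = (-13/4, 19/4)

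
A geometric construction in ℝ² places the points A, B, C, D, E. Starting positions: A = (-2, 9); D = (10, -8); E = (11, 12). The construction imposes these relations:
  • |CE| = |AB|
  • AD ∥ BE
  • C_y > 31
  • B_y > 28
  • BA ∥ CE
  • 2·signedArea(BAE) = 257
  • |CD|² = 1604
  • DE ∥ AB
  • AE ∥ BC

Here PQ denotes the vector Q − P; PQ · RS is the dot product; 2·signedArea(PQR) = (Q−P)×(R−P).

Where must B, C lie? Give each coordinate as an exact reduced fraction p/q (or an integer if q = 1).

B = (-1, 29)
C = (12, 32)

1. B_x = -1  [AD ∥ BE ∩ DE ∥ AB]
2. B_y = 29  [AD ∥ BE ∩ DE ∥ AB]
   → B = (-1, 29)
3. C_x = 12  [BA ∥ CE ∩ AE ∥ BC]
4. C_y = 32  [BA ∥ CE ∩ AE ∥ BC]
   → C = (12, 32)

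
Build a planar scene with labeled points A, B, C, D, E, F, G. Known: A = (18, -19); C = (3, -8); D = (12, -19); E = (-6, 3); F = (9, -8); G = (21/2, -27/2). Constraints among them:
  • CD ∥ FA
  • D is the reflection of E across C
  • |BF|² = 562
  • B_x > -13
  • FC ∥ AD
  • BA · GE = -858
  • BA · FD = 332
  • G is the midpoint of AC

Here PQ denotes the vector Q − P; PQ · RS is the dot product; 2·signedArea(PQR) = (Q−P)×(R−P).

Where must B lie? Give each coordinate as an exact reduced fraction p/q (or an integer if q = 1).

B = (-12, 3)

1. B_x = -12  [BA · FD = 332 ∩ BA · GE = -858]
2. B_y = 3  [BA · FD = 332 ∩ BA · GE = -858]
   → B = (-12, 3)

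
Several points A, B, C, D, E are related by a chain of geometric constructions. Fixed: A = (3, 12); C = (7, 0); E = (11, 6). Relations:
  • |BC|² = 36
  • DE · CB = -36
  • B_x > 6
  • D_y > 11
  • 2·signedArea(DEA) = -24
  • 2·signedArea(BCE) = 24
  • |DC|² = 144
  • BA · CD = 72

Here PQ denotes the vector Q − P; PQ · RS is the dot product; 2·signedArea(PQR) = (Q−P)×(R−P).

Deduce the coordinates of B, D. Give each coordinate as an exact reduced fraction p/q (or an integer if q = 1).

B = (7, 6)
D = (7, 12)

1. B_x = 7  [line -6·x + 4·y + 18 = 0 ∩ |BC|² = 36]
2. B_y = 6  [line -6·x + 4·y + 18 = 0 ∩ |BC|² = 36]
   → B = (7, 6)
3. D_x = 7  [BA · CD = 72 ∩ DE · CB = -36]
4. D_y = 12  [BA · CD = 72 ∩ DE · CB = -36]
   → D = (7, 12)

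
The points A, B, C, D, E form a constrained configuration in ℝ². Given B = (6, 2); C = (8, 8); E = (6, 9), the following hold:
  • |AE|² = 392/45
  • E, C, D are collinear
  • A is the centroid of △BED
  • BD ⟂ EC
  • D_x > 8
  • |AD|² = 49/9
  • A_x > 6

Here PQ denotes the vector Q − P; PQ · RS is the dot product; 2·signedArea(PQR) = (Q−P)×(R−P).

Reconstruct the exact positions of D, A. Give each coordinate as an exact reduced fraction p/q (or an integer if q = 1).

1. D_x = 44/5  [E, C, D are collinear ∩ BD ⟂ EC]
2. D_y = 38/5  [E, C, D are collinear ∩ BD ⟂ EC]
   → D = (44/5, 38/5)
3. A_x = 104/15  [A is the centroid of △BED]
4. A_y = 31/5  [A is the centroid of △BED]
   → A = (104/15, 31/5)

A = (104/15, 31/5)
D = (44/5, 38/5)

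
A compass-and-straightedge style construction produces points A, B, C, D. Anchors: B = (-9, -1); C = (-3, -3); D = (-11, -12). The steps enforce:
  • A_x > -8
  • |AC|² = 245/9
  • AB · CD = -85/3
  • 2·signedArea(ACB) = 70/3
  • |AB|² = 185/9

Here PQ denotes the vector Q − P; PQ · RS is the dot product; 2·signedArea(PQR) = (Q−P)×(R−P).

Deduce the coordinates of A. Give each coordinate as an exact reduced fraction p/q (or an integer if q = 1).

A = (-23/3, -16/3)

1. A_x = -23/3  [2·signedArea(ACB) = 70/3 ∩ AB · CD = -85/3]
2. A_y = -16/3  [2·signedArea(ACB) = 70/3 ∩ AB · CD = -85/3]
   → A = (-23/3, -16/3)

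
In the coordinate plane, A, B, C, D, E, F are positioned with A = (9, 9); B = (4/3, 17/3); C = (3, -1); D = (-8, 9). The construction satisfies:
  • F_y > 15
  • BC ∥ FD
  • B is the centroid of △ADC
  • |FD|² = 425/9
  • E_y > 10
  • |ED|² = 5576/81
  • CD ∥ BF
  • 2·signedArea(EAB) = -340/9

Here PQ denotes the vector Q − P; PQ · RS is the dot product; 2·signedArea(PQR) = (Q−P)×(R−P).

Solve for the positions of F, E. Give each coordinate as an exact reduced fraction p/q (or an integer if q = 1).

E = (2/9, 91/9)
F = (-29/3, 47/3)

1. F_x = -29/3  [BC ∥ FD ∩ CD ∥ BF]
2. F_y = 47/3  [BC ∥ FD ∩ CD ∥ BF]
   → F = (-29/3, 47/3)
3. E_x = 2/9  [line 10/3·x + -23/3·y + 691/9 = 0 ∩ |ED|² = 5576/81]
4. E_y = 91/9  [line 10/3·x + -23/3·y + 691/9 = 0 ∩ |ED|² = 5576/81]
   → E = (2/9, 91/9)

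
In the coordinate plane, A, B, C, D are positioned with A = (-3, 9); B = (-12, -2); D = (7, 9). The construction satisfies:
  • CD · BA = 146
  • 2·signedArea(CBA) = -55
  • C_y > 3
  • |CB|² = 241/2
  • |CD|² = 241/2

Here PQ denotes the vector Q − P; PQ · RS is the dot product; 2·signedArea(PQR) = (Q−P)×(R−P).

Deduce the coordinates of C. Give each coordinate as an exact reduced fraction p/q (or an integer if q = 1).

1. C_x = -5/2  [2·signedArea(CBA) = -55 ∩ CD · BA = 146]
2. C_y = 7/2  [2·signedArea(CBA) = -55 ∩ CD · BA = 146]
   → C = (-5/2, 7/2)

C = (-5/2, 7/2)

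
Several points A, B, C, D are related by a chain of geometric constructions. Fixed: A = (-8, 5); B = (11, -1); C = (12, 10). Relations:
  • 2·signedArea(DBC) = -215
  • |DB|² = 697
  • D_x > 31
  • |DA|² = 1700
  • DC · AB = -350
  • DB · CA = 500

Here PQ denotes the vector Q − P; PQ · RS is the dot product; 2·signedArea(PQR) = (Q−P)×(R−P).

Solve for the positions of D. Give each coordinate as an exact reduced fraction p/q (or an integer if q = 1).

1. D_x = 32  [DB · CA = 500 ∩ 2·signedArea(DBC) = -215]
2. D_y = 15  [DB · CA = 500 ∩ 2·signedArea(DBC) = -215]
   → D = (32, 15)

D = (32, 15)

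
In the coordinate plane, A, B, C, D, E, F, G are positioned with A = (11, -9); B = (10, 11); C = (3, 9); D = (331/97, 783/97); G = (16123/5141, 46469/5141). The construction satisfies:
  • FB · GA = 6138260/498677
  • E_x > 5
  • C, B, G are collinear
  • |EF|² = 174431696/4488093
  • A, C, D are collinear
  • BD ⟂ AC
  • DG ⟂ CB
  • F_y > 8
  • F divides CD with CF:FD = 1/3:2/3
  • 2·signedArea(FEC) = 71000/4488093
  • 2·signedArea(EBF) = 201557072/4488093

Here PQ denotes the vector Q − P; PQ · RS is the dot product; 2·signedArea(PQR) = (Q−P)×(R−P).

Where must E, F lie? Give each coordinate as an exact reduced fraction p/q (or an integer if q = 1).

1. F_x = 913/291  [F divides CD with CF:FD = 1/3:2/3]
2. F_y = 843/97  [F divides CD with CF:FD = 1/3:2/3]
   → F = (913/291, 843/97)
3. E_x = 88097/15423  [2·signedArea(EBF) = 201557072/4488093 ∩ 2·signedArea(FEC) = 71000/4488093]
4. E_y = 46469/15423  [2·signedArea(EBF) = 201557072/4488093 ∩ 2·signedArea(FEC) = 71000/4488093]
   → E = (88097/15423, 46469/15423)

E = (88097/15423, 46469/15423)
F = (913/291, 843/97)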